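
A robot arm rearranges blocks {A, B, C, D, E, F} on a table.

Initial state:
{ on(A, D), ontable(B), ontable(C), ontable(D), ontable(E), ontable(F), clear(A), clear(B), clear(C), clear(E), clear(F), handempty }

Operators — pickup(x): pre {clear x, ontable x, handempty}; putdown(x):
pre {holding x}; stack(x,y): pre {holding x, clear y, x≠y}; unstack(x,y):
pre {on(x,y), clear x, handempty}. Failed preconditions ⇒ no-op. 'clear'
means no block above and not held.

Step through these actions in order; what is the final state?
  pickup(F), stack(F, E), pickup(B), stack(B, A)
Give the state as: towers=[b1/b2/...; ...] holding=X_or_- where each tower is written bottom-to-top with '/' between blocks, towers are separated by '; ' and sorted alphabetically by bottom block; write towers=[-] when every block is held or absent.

towers=[C; D/A/B; E/F] holding=-

step 1 (pickup(F)): towers=[B; C; D/A; E] holding=F
step 2 (stack(F, E)): towers=[B; C; D/A; E/F] holding=-
step 3 (pickup(B)): towers=[C; D/A; E/F] holding=B
step 4 (stack(B, A)): towers=[C; D/A/B; E/F] holding=-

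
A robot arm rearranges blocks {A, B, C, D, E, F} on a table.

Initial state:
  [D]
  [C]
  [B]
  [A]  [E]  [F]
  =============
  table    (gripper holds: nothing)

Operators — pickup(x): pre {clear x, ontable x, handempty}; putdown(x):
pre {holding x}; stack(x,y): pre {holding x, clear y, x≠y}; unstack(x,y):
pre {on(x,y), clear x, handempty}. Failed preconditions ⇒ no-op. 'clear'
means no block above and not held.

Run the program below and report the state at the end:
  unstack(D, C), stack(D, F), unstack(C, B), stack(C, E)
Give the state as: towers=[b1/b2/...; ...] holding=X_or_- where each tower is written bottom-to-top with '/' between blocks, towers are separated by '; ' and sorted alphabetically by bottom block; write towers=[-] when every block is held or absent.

towers=[A/B; E/C; F/D] holding=-

step 1 (unstack(D, C)): towers=[A/B/C; E; F] holding=D
step 2 (stack(D, F)): towers=[A/B/C; E; F/D] holding=-
step 3 (unstack(C, B)): towers=[A/B; E; F/D] holding=C
step 4 (stack(C, E)): towers=[A/B; E/C; F/D] holding=-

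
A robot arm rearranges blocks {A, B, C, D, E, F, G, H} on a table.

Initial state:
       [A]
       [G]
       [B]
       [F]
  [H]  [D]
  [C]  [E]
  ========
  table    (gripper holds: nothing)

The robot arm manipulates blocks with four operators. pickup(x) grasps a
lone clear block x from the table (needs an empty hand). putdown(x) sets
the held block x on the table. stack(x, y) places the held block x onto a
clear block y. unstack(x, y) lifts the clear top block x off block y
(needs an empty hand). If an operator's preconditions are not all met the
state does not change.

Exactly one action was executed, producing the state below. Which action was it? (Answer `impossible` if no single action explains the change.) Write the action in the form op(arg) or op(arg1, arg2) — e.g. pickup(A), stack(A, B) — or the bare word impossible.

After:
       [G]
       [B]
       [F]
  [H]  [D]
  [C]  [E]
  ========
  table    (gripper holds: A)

target: towers=[C/H; E/D/F/B/G] holding=A
     unstack(A, G) → towers=[C/H; E/D/F/B/G] holding=A  ← match
     unstack(H, C) → towers=[C; E/D/F/B/G/A] holding=H

unstack(A, G)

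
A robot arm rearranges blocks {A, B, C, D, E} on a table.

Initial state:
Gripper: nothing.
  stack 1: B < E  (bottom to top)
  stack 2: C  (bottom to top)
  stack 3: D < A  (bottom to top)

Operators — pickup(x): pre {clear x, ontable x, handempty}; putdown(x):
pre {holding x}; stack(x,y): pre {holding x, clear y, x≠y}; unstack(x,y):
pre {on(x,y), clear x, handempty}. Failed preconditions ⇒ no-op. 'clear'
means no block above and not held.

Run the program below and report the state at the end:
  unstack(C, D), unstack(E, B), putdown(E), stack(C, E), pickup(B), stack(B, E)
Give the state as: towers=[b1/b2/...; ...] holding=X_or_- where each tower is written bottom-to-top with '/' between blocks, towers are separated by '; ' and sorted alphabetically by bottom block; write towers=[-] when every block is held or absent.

step 1 (unstack(C, D)) [no-op]: towers=[B/E; C; D/A] holding=-
step 2 (unstack(E, B)): towers=[B; C; D/A] holding=E
step 3 (putdown(E)): towers=[B; C; D/A; E] holding=-
step 4 (stack(C, E)) [no-op]: towers=[B; C; D/A; E] holding=-
step 5 (pickup(B)): towers=[C; D/A; E] holding=B
step 6 (stack(B, E)): towers=[C; D/A; E/B] holding=-

towers=[C; D/A; E/B] holding=-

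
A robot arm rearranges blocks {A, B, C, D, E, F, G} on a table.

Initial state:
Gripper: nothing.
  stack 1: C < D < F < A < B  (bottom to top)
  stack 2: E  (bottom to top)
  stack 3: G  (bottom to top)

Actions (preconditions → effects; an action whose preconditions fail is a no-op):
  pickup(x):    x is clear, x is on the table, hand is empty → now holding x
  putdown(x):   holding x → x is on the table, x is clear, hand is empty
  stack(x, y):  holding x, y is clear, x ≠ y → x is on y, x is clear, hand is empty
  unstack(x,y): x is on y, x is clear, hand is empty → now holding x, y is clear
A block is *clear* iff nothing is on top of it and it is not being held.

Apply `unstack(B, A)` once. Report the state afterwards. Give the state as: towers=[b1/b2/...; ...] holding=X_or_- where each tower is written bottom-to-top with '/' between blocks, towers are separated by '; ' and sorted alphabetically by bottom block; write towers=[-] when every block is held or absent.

towers=[C/D/F/A; E; G] holding=B

before: towers=[C/D/F/A/B; E; G] holding=-
pre[unstack(B, A)]: on(B,A) ok, clear(B) ok, handempty ok
all met → apply unstack(B, A)
after:  towers=[C/D/F/A; E; G] holding=B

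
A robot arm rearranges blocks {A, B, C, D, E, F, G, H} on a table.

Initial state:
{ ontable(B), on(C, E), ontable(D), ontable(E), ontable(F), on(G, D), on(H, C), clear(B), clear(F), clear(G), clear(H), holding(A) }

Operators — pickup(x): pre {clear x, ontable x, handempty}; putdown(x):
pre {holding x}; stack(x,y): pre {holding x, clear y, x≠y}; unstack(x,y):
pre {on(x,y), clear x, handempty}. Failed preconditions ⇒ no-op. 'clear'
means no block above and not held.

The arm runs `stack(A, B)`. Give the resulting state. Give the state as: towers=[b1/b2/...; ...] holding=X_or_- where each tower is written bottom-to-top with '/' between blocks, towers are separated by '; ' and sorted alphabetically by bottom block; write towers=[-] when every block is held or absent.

towers=[B/A; D/G; E/C/H; F] holding=-

before: towers=[B; D/G; E/C/H; F] holding=A
pre[stack(A, B)]: holding(A) ✓, clear(B) ✓, A≠B ✓
all met → apply stack(A, B)
after:  towers=[B/A; D/G; E/C/H; F] holding=-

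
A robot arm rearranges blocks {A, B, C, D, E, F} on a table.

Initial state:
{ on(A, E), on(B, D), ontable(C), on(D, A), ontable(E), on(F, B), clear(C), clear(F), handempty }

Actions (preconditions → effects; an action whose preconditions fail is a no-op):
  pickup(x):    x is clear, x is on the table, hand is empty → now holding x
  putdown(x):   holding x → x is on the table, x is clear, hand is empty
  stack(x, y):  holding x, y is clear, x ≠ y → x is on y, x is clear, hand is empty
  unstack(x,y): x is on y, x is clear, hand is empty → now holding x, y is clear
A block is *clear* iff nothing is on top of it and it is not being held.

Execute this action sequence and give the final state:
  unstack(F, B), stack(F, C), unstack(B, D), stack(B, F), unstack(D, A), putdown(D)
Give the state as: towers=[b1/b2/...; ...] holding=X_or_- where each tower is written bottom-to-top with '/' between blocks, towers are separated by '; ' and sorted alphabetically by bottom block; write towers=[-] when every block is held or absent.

towers=[C/F/B; D; E/A] holding=-

step 1 (unstack(F, B)): towers=[C; E/A/D/B] holding=F
step 2 (stack(F, C)): towers=[C/F; E/A/D/B] holding=-
step 3 (unstack(B, D)): towers=[C/F; E/A/D] holding=B
step 4 (stack(B, F)): towers=[C/F/B; E/A/D] holding=-
step 5 (unstack(D, A)): towers=[C/F/B; E/A] holding=D
step 6 (putdown(D)): towers=[C/F/B; D; E/A] holding=-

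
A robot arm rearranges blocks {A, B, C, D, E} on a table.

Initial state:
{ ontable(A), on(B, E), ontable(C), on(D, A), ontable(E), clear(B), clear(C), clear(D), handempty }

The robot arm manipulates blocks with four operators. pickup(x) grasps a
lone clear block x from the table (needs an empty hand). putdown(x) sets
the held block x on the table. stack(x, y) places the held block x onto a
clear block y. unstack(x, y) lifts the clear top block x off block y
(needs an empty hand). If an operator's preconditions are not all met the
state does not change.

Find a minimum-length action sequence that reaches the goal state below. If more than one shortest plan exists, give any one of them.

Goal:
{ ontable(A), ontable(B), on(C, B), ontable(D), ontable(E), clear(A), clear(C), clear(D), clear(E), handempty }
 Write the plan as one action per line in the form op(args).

step 1 (unstack(B, E)): towers=[A/D; C; E] holding=B
step 2 (putdown(B)): towers=[A/D; B; C; E] holding=-
step 3 (unstack(D, A)): towers=[A; B; C; E] holding=D
step 4 (putdown(D)): towers=[A; B; C; D; E] holding=-
step 5 (pickup(C)): towers=[A; B; D; E] holding=C
step 6 (stack(C, B)): towers=[A; B/C; D; E] holding=-
goal check: towers=[A; B/C; D; E] holding=- — reached (length 6, optimal by BFS)

unstack(B, E)
putdown(B)
unstack(D, A)
putdown(D)
pickup(C)
stack(C, B)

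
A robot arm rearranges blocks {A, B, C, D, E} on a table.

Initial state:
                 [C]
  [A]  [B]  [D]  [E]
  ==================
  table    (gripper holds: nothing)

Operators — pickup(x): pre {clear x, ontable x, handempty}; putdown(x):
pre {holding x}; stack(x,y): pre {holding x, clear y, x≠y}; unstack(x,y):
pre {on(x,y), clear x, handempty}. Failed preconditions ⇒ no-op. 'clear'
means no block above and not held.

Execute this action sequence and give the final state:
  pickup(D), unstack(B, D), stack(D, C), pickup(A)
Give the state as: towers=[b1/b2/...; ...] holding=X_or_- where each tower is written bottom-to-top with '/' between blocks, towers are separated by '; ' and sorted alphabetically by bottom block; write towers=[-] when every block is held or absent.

step 1 (pickup(D)): towers=[A; B; E/C] holding=D
step 2 (unstack(B, D)) [no-op]: towers=[A; B; E/C] holding=D
step 3 (stack(D, C)): towers=[A; B; E/C/D] holding=-
step 4 (pickup(A)): towers=[B; E/C/D] holding=A

towers=[B; E/C/D] holding=A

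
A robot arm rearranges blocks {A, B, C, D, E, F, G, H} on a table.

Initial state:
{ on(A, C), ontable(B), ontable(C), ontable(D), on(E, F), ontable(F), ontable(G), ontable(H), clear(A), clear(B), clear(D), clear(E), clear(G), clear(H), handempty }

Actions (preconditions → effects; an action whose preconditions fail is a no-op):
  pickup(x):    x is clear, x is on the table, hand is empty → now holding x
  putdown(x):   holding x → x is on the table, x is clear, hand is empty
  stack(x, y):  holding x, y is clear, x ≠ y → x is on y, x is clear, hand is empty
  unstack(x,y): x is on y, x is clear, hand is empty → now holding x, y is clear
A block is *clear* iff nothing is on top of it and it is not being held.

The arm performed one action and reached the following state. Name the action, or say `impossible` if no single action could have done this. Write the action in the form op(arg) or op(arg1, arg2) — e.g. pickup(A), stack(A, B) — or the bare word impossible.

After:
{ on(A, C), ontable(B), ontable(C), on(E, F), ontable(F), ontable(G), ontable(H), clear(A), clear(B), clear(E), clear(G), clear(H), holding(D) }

target: towers=[B; C/A; F/E; G; H] holding=D
         pickup(G) → towers=[B; C/A; D; F/E; H] holding=G
     unstack(A, C) → towers=[B; C; D; F/E; G; H] holding=A
     unstack(E, F) → towers=[B; C/A; D; F; G; H] holding=E
         pickup(H) → towers=[B; C/A; D; F/E; G] holding=H
         pickup(B) → towers=[C/A; D; F/E; G; H] holding=B
         pickup(D) → towers=[B; C/A; F/E; G; H] holding=D  ← match

pickup(D)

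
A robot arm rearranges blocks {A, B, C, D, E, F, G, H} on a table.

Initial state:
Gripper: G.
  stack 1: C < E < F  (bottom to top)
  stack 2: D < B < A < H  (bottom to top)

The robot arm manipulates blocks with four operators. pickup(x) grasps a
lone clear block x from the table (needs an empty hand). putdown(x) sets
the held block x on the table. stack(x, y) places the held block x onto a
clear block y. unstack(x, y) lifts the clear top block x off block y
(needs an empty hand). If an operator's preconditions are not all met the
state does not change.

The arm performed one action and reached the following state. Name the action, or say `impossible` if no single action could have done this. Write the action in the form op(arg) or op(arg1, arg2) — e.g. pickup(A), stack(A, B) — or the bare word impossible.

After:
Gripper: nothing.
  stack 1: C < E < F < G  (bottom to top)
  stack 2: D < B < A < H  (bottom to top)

target: towers=[C/E/F/G; D/B/A/H] holding=-
        putdown(G) → towers=[C/E/F; D/B/A/H; G] holding=-
       stack(G, H) → towers=[C/E/F; D/B/A/H/G] holding=-
       stack(G, F) → towers=[C/E/F/G; D/B/A/H] holding=-  ← match

stack(G, F)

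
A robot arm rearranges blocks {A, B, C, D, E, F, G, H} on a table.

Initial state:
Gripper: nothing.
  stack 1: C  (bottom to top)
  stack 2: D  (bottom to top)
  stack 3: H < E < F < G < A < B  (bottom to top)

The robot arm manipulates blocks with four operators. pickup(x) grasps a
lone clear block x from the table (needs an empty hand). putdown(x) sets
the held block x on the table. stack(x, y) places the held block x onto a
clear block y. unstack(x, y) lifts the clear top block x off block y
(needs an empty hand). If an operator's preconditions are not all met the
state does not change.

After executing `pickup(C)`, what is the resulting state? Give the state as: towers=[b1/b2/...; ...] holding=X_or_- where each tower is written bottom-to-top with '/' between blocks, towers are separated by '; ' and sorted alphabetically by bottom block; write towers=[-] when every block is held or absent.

towers=[D; H/E/F/G/A/B] holding=C

before: towers=[C; D; H/E/F/G/A/B] holding=-
pre[pickup(C)]: clear(C) ok, ontable(C) ok, handempty ok
all met → apply pickup(C)
after:  towers=[D; H/E/F/G/A/B] holding=C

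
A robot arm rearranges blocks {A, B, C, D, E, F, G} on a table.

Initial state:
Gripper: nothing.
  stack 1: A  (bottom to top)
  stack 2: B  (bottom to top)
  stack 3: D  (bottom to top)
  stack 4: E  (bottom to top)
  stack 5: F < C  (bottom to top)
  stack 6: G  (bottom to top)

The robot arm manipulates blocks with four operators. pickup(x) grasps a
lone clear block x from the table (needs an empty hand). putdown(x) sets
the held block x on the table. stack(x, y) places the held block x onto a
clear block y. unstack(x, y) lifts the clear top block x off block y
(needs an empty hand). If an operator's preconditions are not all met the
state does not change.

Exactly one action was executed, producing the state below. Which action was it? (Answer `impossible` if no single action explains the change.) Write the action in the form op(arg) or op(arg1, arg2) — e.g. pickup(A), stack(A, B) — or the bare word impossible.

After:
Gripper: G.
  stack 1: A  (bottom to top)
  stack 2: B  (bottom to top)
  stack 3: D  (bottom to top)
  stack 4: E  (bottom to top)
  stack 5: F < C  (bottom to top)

target: towers=[A; B; D; E; F/C] holding=G
         pickup(B) → towers=[A; D; E; F/C; G] holding=B
         pickup(G) → towers=[A; B; D; E; F/C] holding=G  ← match
         pickup(D) → towers=[A; B; E; F/C; G] holding=D
         pickup(A) → towers=[B; D; E; F/C; G] holding=A
         pickup(E) → towers=[A; B; D; F/C; G] holding=E
     unstack(C, F) → towers=[A; B; D; E; F; G] holding=C

pickup(G)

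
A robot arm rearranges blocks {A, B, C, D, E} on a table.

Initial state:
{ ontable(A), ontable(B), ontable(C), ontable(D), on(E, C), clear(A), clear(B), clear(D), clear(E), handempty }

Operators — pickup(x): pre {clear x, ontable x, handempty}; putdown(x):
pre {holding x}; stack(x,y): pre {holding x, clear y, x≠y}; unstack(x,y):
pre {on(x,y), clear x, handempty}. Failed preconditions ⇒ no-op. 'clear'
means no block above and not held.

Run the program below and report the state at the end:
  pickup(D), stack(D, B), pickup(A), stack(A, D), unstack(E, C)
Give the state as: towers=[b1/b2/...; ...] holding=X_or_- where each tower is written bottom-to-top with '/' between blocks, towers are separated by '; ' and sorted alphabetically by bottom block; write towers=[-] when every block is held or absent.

towers=[B/D/A; C] holding=E

step 1 (pickup(D)): towers=[A; B; C/E] holding=D
step 2 (stack(D, B)): towers=[A; B/D; C/E] holding=-
step 3 (pickup(A)): towers=[B/D; C/E] holding=A
step 4 (stack(A, D)): towers=[B/D/A; C/E] holding=-
step 5 (unstack(E, C)): towers=[B/D/A; C] holding=E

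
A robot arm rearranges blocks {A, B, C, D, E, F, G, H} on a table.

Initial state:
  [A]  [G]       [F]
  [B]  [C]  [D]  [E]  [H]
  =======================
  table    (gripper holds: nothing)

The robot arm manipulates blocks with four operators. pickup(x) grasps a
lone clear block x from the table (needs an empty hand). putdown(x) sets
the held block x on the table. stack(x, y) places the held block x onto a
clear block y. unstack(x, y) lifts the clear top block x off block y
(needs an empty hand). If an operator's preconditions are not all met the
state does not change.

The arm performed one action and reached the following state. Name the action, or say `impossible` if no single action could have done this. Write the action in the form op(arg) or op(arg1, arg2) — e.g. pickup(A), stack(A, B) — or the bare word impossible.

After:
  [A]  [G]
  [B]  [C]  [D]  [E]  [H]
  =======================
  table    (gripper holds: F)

target: towers=[B/A; C/G; D; E; H] holding=F
     unstack(G, C) → towers=[B/A; C; D; E/F; H] holding=G
     unstack(A, B) → towers=[B; C/G; D; E/F; H] holding=A
         pickup(H) → towers=[B/A; C/G; D; E/F] holding=H
     unstack(F, E) → towers=[B/A; C/G; D; E; H] holding=F  ← match
         pickup(D) → towers=[B/A; C/G; E/F; H] holding=D

unstack(F, E)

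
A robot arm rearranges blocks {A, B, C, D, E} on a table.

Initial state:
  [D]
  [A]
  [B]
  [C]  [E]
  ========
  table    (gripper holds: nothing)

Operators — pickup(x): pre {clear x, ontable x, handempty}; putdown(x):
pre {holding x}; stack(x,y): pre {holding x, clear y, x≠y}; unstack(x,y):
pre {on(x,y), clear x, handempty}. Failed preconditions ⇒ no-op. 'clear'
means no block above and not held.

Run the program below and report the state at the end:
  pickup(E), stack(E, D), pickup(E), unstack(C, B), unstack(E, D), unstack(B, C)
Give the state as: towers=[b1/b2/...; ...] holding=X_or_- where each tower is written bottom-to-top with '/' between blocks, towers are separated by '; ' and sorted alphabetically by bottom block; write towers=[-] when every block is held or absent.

towers=[C/B/A/D] holding=E

step 1 (pickup(E)): towers=[C/B/A/D] holding=E
step 2 (stack(E, D)): towers=[C/B/A/D/E] holding=-
step 3 (pickup(E)) [no-op]: towers=[C/B/A/D/E] holding=-
step 4 (unstack(C, B)) [no-op]: towers=[C/B/A/D/E] holding=-
step 5 (unstack(E, D)): towers=[C/B/A/D] holding=E
step 6 (unstack(B, C)) [no-op]: towers=[C/B/A/D] holding=E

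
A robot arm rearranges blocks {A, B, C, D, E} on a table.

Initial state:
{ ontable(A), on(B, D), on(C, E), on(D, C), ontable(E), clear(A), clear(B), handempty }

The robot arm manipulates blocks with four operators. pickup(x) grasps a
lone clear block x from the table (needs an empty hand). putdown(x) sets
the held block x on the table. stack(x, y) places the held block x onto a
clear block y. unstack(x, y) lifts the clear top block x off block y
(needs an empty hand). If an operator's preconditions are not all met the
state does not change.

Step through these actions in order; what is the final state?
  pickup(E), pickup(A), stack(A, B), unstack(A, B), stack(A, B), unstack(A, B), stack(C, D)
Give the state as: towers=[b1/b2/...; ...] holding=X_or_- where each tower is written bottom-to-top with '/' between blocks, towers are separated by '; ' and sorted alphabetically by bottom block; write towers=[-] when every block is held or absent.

step 1 (pickup(E)) [no-op]: towers=[A; E/C/D/B] holding=-
step 2 (pickup(A)): towers=[E/C/D/B] holding=A
step 3 (stack(A, B)): towers=[E/C/D/B/A] holding=-
step 4 (unstack(A, B)): towers=[E/C/D/B] holding=A
step 5 (stack(A, B)): towers=[E/C/D/B/A] holding=-
step 6 (unstack(A, B)): towers=[E/C/D/B] holding=A
step 7 (stack(C, D)) [no-op]: towers=[E/C/D/B] holding=A

towers=[E/C/D/B] holding=A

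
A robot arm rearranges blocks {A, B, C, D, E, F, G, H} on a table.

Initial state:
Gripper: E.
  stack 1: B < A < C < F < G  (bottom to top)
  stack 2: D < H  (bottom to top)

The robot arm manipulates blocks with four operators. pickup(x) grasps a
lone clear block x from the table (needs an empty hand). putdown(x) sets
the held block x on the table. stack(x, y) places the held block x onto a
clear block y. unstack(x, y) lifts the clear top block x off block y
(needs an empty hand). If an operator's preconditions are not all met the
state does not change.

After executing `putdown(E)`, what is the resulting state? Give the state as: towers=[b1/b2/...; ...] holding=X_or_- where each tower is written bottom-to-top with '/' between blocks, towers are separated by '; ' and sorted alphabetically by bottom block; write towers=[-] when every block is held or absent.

towers=[B/A/C/F/G; D/H; E] holding=-

before: towers=[B/A/C/F/G; D/H] holding=E
pre[putdown(E)]: holding(E) ok
all met → apply putdown(E)
after:  towers=[B/A/C/F/G; D/H; E] holding=-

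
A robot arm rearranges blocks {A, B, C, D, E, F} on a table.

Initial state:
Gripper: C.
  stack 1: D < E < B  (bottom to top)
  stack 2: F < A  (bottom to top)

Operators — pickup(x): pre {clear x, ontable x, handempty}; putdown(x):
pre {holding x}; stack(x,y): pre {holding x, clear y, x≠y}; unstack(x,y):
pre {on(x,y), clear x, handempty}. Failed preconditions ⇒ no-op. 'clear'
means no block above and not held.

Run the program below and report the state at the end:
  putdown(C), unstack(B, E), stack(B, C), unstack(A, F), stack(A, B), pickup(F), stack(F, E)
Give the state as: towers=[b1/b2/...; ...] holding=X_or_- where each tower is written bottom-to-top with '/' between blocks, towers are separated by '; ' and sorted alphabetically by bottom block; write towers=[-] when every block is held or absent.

step 1 (putdown(C)): towers=[C; D/E/B; F/A] holding=-
step 2 (unstack(B, E)): towers=[C; D/E; F/A] holding=B
step 3 (stack(B, C)): towers=[C/B; D/E; F/A] holding=-
step 4 (unstack(A, F)): towers=[C/B; D/E; F] holding=A
step 5 (stack(A, B)): towers=[C/B/A; D/E; F] holding=-
step 6 (pickup(F)): towers=[C/B/A; D/E] holding=F
step 7 (stack(F, E)): towers=[C/B/A; D/E/F] holding=-

towers=[C/B/A; D/E/F] holding=-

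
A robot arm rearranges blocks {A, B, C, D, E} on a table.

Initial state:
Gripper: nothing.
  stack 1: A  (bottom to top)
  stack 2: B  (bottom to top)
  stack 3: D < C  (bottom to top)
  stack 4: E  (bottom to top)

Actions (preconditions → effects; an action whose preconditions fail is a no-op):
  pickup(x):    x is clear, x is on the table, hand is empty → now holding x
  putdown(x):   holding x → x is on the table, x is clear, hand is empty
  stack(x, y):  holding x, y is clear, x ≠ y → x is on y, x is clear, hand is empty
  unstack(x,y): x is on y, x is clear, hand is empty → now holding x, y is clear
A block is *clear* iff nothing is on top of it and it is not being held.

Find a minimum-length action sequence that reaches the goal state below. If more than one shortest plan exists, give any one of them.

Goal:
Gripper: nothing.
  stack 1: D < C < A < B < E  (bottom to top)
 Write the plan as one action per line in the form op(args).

pickup(A)
stack(A, C)
pickup(B)
stack(B, A)
pickup(E)
stack(E, B)

step 1 (pickup(A)): towers=[B; D/C; E] holding=A
step 2 (stack(A, C)): towers=[B; D/C/A; E] holding=-
step 3 (pickup(B)): towers=[D/C/A; E] holding=B
step 4 (stack(B, A)): towers=[D/C/A/B; E] holding=-
step 5 (pickup(E)): towers=[D/C/A/B] holding=E
step 6 (stack(E, B)): towers=[D/C/A/B/E] holding=-
goal check: towers=[D/C/A/B/E] holding=- — reached (length 6, optimal by BFS)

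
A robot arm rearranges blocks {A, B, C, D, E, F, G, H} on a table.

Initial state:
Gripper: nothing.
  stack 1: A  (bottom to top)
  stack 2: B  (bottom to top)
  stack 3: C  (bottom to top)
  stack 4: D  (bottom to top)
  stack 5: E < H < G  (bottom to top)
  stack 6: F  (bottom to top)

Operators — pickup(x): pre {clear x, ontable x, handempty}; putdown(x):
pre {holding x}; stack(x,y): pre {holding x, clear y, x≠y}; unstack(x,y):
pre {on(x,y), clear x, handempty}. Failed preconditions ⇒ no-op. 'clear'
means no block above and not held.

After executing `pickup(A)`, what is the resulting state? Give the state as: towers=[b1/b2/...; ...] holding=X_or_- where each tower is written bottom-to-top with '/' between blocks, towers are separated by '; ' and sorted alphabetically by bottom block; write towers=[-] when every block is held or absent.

before: towers=[A; B; C; D; E/H/G; F] holding=-
pre[pickup(A)]: clear(A) yes, ontable(A) yes, handempty yes
all met → apply pickup(A)
after:  towers=[B; C; D; E/H/G; F] holding=A

towers=[B; C; D; E/H/G; F] holding=A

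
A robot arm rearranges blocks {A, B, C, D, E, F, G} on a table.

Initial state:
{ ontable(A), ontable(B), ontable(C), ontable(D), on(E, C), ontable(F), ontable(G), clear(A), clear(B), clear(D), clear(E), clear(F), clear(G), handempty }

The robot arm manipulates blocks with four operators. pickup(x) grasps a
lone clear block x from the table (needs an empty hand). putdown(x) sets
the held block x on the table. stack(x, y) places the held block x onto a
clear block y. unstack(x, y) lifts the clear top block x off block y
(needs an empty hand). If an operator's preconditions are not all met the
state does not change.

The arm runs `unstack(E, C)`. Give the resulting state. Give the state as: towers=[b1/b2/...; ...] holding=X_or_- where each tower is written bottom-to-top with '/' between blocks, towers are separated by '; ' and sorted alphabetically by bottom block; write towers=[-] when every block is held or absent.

before: towers=[A; B; C/E; D; F; G] holding=-
pre[unstack(E, C)]: on(E,C) ok, clear(E) ok, handempty ok
all met → apply unstack(E, C)
after:  towers=[A; B; C; D; F; G] holding=E

towers=[A; B; C; D; F; G] holding=E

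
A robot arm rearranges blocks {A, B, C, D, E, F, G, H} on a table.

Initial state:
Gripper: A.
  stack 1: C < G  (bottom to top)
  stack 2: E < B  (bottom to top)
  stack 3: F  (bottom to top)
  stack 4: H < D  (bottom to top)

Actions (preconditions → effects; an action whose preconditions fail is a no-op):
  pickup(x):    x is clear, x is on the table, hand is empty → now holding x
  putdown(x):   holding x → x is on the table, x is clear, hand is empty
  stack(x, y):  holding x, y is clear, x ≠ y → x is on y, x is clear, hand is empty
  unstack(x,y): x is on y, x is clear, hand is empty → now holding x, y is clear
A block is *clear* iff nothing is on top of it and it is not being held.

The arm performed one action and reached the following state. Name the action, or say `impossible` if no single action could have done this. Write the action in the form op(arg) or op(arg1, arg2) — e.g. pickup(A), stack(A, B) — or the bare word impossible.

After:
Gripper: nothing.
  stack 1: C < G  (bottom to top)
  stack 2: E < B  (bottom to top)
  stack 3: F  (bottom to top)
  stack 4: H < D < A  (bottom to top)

stack(A, D)

target: towers=[C/G; E/B; F; H/D/A] holding=-
        putdown(A) → towers=[A; C/G; E/B; F; H/D] holding=-
       stack(A, G) → towers=[C/G/A; E/B; F; H/D] holding=-
       stack(A, B) → towers=[C/G; E/B/A; F; H/D] holding=-
       stack(A, F) → towers=[C/G; E/B; F/A; H/D] holding=-
       stack(A, D) → towers=[C/G; E/B; F; H/D/A] holding=-  ← match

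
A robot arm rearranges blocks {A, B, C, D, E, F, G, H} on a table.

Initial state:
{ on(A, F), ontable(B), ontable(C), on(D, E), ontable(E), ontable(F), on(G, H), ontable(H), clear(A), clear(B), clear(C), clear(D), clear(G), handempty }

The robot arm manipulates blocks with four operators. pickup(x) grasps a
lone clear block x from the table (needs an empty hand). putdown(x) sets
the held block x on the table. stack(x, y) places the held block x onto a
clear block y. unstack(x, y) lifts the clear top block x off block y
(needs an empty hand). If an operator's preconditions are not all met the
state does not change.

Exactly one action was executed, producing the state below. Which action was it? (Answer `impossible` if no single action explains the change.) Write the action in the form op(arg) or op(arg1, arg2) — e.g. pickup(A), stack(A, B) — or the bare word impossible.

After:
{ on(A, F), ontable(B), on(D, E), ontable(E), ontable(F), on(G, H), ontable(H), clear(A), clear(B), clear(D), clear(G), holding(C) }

pickup(C)

target: towers=[B; E/D; F/A; H/G] holding=C
     unstack(G, H) → towers=[B; C; E/D; F/A; H] holding=G
     unstack(A, F) → towers=[B; C; E/D; F; H/G] holding=A
         pickup(B) → towers=[C; E/D; F/A; H/G] holding=B
     unstack(D, E) → towers=[B; C; E; F/A; H/G] holding=D
         pickup(C) → towers=[B; E/D; F/A; H/G] holding=C  ← match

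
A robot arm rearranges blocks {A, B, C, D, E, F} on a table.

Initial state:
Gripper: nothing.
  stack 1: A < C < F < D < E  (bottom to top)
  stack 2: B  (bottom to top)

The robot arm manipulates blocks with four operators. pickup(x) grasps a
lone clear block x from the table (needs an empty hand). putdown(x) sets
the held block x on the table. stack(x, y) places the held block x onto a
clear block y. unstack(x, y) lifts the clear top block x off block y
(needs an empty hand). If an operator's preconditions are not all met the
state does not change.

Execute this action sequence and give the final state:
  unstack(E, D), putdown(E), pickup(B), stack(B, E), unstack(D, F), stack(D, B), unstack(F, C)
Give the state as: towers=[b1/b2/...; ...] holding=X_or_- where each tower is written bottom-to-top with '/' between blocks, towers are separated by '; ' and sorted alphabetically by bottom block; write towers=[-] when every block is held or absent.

step 1 (unstack(E, D)): towers=[A/C/F/D; B] holding=E
step 2 (putdown(E)): towers=[A/C/F/D; B; E] holding=-
step 3 (pickup(B)): towers=[A/C/F/D; E] holding=B
step 4 (stack(B, E)): towers=[A/C/F/D; E/B] holding=-
step 5 (unstack(D, F)): towers=[A/C/F; E/B] holding=D
step 6 (stack(D, B)): towers=[A/C/F; E/B/D] holding=-
step 7 (unstack(F, C)): towers=[A/C; E/B/D] holding=F

towers=[A/C; E/B/D] holding=F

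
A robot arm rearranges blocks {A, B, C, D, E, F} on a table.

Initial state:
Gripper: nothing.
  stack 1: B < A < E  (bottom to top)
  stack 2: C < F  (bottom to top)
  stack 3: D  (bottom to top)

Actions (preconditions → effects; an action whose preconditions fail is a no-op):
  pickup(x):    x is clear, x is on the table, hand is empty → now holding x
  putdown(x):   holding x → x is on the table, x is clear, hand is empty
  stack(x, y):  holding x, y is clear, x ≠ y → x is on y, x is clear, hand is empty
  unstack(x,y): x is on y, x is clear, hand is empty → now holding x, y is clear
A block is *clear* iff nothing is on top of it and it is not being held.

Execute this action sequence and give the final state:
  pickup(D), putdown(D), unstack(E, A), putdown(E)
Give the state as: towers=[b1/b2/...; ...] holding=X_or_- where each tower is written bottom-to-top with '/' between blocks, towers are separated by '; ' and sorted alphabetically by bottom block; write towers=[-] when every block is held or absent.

step 1 (pickup(D)): towers=[B/A/E; C/F] holding=D
step 2 (putdown(D)): towers=[B/A/E; C/F; D] holding=-
step 3 (unstack(E, A)): towers=[B/A; C/F; D] holding=E
step 4 (putdown(E)): towers=[B/A; C/F; D; E] holding=-

towers=[B/A; C/F; D; E] holding=-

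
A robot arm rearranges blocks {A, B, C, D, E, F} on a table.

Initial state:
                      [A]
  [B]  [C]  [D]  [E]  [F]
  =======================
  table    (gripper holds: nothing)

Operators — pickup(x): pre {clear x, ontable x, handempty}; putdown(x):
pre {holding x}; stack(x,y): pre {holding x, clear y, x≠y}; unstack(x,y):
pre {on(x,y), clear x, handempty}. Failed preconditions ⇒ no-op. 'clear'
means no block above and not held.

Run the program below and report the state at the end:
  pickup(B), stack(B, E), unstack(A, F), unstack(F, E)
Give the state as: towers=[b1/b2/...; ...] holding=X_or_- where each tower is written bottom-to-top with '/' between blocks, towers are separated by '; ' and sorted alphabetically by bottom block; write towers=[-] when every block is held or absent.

step 1 (pickup(B)): towers=[C; D; E; F/A] holding=B
step 2 (stack(B, E)): towers=[C; D; E/B; F/A] holding=-
step 3 (unstack(A, F)): towers=[C; D; E/B; F] holding=A
step 4 (unstack(F, E)) [no-op]: towers=[C; D; E/B; F] holding=A

towers=[C; D; E/B; F] holding=A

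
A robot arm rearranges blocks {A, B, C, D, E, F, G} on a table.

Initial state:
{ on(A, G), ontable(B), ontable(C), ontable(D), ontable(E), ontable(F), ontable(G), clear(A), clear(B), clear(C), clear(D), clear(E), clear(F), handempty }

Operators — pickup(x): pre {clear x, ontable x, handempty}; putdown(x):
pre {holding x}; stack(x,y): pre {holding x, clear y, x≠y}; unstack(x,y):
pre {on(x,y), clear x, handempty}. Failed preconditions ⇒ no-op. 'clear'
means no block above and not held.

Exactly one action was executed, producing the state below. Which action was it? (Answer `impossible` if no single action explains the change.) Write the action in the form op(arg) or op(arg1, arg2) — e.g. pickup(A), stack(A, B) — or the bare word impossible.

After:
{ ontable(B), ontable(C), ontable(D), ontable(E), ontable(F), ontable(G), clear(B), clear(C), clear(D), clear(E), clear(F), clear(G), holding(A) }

target: towers=[B; C; D; E; F; G] holding=A
         pickup(B) → towers=[C; D; E; F; G/A] holding=B
         pickup(F) → towers=[B; C; D; E; G/A] holding=F
         pickup(D) → towers=[B; C; E; F; G/A] holding=D
     unstack(A, G) → towers=[B; C; D; E; F; G] holding=A  ← match
         pickup(E) → towers=[B; C; D; F; G/A] holding=E
         pickup(C) → towers=[B; D; E; F; G/A] holding=C

unstack(A, G)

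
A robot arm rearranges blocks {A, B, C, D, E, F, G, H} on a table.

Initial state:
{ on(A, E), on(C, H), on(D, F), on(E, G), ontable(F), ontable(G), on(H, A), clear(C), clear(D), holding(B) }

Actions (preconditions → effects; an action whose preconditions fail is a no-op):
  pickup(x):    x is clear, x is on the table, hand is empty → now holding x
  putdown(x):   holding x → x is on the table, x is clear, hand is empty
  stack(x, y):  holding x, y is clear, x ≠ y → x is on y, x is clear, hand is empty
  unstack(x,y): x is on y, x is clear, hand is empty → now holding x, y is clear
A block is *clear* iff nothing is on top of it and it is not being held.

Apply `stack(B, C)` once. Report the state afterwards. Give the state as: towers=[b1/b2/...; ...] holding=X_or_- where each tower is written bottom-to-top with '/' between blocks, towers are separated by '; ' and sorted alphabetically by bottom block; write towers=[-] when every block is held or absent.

before: towers=[F/D; G/E/A/H/C] holding=B
pre[stack(B, C)]: holding(B) ok, clear(C) ok, B≠C ok
all met → apply stack(B, C)
after:  towers=[F/D; G/E/A/H/C/B] holding=-

towers=[F/D; G/E/A/H/C/B] holding=-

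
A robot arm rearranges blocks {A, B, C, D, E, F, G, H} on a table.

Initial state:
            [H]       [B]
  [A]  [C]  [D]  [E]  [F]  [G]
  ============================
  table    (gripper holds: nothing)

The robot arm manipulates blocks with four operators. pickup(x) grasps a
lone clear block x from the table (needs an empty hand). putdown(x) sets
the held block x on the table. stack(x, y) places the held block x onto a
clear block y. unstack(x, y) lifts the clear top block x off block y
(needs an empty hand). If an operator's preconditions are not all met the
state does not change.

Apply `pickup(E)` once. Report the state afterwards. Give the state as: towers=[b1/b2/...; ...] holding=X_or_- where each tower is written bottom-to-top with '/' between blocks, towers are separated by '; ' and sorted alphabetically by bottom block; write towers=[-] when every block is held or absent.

towers=[A; C; D/H; F/B; G] holding=E

before: towers=[A; C; D/H; E; F/B; G] holding=-
pre[pickup(E)]: clear(E) yes, ontable(E) yes, handempty yes
all met → apply pickup(E)
after:  towers=[A; C; D/H; F/B; G] holding=E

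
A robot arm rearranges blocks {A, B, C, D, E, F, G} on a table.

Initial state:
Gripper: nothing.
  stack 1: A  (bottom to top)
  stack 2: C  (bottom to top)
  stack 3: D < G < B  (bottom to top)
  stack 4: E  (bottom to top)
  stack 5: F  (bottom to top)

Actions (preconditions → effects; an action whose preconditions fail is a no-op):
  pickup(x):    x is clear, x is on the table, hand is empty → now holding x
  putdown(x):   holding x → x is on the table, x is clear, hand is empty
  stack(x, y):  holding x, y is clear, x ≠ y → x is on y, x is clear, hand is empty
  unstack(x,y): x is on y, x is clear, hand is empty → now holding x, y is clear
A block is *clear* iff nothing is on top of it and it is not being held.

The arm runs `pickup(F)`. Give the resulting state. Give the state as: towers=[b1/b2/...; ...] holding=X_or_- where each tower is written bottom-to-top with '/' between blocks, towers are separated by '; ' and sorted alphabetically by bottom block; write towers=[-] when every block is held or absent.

before: towers=[A; C; D/G/B; E; F] holding=-
pre[pickup(F)]: clear(F) ✓, ontable(F) ✓, handempty ✓
all met → apply pickup(F)
after:  towers=[A; C; D/G/B; E] holding=F

towers=[A; C; D/G/B; E] holding=F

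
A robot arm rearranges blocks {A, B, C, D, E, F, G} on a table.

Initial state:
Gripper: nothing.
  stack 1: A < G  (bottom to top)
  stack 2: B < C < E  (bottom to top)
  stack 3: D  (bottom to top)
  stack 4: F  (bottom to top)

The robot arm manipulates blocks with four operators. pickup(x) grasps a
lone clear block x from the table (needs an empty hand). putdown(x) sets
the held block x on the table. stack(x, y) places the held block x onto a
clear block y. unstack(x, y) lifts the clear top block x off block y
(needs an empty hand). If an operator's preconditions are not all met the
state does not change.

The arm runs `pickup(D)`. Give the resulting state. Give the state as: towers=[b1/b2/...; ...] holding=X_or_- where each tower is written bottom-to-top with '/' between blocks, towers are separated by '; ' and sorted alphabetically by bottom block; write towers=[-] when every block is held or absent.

towers=[A/G; B/C/E; F] holding=D

before: towers=[A/G; B/C/E; D; F] holding=-
pre[pickup(D)]: clear(D) yes, ontable(D) yes, handempty yes
all met → apply pickup(D)
after:  towers=[A/G; B/C/E; F] holding=D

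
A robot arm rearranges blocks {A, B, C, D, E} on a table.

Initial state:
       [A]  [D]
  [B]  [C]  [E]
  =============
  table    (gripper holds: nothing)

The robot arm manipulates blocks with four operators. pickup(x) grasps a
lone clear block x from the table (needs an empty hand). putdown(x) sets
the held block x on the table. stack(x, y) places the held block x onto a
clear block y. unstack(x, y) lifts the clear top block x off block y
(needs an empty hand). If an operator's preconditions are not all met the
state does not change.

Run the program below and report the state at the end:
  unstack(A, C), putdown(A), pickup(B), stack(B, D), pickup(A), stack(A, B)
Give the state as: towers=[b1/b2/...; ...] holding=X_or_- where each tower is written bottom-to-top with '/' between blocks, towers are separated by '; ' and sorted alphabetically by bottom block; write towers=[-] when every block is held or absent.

towers=[C; E/D/B/A] holding=-

step 1 (unstack(A, C)): towers=[B; C; E/D] holding=A
step 2 (putdown(A)): towers=[A; B; C; E/D] holding=-
step 3 (pickup(B)): towers=[A; C; E/D] holding=B
step 4 (stack(B, D)): towers=[A; C; E/D/B] holding=-
step 5 (pickup(A)): towers=[C; E/D/B] holding=A
step 6 (stack(A, B)): towers=[C; E/D/B/A] holding=-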